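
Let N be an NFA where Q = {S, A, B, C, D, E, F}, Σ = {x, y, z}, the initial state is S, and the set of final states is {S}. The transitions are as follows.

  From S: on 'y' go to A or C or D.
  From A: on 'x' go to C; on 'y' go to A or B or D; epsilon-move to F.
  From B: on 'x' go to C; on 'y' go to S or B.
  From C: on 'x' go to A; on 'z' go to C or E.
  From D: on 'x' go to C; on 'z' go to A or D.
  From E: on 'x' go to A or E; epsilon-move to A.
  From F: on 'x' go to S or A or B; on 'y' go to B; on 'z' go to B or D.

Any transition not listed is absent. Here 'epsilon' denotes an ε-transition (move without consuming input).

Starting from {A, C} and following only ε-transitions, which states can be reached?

Begin with {A, C}.
ε-move A → F; add F.

{A, C, F}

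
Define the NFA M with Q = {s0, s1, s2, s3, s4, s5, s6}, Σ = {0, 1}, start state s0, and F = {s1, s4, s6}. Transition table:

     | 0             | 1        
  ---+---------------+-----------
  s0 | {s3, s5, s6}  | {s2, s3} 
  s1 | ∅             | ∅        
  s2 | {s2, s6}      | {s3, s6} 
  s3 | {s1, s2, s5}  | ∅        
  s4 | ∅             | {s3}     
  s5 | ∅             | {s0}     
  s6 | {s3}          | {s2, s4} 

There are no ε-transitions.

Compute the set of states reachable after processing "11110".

{s1, s2, s3, s5}

Start in {s0}.
Read '1': {s0} → {s2, s3}.
Read '1': {s2, s3} → {s3, s6}.
Read '1': {s3, s6} → {s2, s4}.
Read '1': {s2, s4} → {s3, s6}.
Read '0': {s3, s6} → {s1, s2, s3, s5}.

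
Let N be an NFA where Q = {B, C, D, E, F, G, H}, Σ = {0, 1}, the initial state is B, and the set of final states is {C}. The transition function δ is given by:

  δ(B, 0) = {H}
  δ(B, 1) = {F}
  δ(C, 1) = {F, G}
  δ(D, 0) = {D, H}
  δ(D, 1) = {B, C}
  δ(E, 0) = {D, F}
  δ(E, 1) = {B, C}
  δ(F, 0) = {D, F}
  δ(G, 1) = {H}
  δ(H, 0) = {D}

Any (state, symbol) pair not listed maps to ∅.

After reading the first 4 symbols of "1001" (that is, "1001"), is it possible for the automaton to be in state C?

Yes

Start in {B}.
Read '1': {B} → {F}.
Read '0': {F} → {D, F}.
Read '0': {D, F} → {D, F, H}.
Read '1': {D, F, H} → {B, C}.
State C is in {B, C}.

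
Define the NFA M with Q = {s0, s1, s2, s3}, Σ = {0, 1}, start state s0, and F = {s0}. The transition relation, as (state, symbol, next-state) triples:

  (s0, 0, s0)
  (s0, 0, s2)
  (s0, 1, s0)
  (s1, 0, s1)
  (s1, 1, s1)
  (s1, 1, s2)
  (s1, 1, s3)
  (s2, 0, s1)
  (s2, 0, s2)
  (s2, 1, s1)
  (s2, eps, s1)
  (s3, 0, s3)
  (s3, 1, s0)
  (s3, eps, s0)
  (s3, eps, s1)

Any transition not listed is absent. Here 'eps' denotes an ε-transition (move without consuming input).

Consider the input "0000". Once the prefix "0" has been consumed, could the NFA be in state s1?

Yes

Start in {s0}.
Read '0': s0→{s0, s2}; union {s0, s2}; ε-closure = {s0, s1, s2}.
State s1 is in {s0, s1, s2}.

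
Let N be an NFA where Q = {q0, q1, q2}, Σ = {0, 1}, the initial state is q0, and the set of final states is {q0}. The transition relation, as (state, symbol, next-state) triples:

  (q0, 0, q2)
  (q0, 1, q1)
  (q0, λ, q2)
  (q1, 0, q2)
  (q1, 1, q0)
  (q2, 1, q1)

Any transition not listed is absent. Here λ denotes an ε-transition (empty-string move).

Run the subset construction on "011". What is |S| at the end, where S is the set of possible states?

2

Start: ε-closure({q0}) = {q0, q2}.
Read '0': {q0, q2} → {q2}.
Read '1': {q2} → {q1}.
Read '1': {q1} → {q0, q2}.
That set has 2 states.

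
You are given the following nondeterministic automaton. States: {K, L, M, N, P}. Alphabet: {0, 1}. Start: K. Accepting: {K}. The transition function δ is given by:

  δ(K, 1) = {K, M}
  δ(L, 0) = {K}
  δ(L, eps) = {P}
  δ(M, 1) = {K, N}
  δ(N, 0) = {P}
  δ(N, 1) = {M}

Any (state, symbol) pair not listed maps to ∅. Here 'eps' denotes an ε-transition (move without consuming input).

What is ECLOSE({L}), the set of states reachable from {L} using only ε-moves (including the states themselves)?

Begin with {L}.
ε-move L → P; add P.

{L, P}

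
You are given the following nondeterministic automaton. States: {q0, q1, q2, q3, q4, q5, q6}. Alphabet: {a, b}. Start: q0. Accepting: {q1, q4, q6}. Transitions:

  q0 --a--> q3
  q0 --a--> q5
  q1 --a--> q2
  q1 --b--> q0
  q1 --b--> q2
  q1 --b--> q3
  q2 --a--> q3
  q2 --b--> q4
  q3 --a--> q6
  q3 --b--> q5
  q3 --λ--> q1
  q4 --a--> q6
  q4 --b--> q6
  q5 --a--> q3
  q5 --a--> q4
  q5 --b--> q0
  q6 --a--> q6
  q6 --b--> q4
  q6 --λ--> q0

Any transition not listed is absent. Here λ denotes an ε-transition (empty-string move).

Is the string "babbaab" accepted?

Start in {q0}.
Read 'b': q0→∅; now ∅.
The set is empty and remains empty for the remaining 6 symbols.
The final set ∅ contains no accepting state.

No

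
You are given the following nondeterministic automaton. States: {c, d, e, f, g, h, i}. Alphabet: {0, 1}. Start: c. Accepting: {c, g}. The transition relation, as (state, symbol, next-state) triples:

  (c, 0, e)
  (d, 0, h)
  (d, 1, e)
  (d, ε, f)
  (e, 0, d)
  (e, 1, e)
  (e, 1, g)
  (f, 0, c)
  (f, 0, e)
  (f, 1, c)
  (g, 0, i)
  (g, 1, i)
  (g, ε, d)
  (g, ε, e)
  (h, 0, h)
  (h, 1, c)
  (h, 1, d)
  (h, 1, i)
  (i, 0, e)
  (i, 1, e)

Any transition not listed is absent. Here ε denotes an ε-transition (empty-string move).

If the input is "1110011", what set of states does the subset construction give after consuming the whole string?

Start in {c}.
Read '1': {c} → ∅.
The set is empty and remains empty for the remaining 6 symbols.

∅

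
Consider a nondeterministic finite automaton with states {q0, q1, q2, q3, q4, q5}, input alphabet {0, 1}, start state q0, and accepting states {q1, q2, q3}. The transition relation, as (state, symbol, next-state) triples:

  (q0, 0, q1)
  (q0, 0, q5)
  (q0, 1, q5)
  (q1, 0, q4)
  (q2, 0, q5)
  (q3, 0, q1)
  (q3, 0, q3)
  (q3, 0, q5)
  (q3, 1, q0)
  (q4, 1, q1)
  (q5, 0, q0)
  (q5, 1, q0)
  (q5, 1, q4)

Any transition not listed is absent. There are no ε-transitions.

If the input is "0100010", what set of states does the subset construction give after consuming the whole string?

{q1, q5}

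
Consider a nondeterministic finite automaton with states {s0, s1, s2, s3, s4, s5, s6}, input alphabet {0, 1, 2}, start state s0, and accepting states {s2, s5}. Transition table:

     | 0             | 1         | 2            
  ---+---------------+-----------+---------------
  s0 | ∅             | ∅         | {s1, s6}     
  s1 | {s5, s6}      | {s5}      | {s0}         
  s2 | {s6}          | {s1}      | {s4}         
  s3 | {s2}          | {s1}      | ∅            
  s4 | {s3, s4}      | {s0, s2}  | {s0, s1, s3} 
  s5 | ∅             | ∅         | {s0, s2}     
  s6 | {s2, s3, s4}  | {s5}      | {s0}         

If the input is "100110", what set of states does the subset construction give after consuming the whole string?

Start in {s0}.
Read '1': {s0} → ∅.
The set is empty and remains empty for the remaining 5 symbols.

∅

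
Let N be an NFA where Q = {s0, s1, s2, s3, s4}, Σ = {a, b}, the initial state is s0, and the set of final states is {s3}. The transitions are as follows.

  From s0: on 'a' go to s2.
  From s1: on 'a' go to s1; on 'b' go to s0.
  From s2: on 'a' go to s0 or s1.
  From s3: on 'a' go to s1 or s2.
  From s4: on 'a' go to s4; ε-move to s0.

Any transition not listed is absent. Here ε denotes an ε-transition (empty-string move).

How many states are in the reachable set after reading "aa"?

Start in {s0}.
Read 'a': s0→{s2}; now {s2}.
Read 'a': s2→{s0, s1}; now {s0, s1}.
That set has 2 states.

2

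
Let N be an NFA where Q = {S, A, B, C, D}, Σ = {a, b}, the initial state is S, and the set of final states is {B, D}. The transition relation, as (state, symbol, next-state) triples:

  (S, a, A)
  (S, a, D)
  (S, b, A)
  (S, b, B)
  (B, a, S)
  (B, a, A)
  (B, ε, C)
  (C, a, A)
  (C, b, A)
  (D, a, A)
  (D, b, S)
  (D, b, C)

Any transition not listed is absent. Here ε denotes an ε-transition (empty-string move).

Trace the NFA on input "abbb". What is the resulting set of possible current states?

Start in {S}.
Read 'a': S→{A, D}; now {A, D}.
Read 'b': A→∅, D→{S, C}; now {S, C}.
Read 'b': S→{A, B}, C→{A}; union {A, B}; ε-closure = {A, B, C}.
Read 'b': A→∅, B→∅, C→{A}; now {A}.

{A}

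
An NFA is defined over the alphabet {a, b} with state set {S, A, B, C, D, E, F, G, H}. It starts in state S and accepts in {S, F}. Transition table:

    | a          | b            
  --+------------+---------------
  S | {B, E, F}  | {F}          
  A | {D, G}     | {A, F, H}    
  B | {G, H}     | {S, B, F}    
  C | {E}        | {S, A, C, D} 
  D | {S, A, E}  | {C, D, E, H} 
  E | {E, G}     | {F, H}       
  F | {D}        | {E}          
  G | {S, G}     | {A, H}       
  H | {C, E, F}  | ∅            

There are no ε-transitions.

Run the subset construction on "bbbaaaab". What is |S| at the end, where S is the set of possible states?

8

Start in {S}.
Read 'b': {S} → {F}.
Read 'b': {F} → {E}.
Read 'b': {E} → {F, H}.
Read 'a': {F, H} → {C, D, E, F}.
Read 'a': {C, D, E, F} → {S, A, D, E, G}.
Read 'a': {S, A, D, E, G} → {S, A, B, D, E, F, G}.
Read 'a': {S, A, B, D, E, F, G} → {S, A, B, D, E, F, G, H}.
Read 'b': {S, A, B, D, E, F, G, H} → {S, A, B, C, D, E, F, H}.
That set has 8 states.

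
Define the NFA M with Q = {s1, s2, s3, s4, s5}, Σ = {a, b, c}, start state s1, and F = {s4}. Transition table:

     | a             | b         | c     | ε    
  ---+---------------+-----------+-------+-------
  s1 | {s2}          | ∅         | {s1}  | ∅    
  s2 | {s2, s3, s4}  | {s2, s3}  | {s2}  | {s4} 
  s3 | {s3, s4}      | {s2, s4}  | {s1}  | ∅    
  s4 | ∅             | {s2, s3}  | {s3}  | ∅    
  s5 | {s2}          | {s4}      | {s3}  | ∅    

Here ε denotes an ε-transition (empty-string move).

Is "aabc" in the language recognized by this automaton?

Yes

Start in {s1}.
Read 'a': s1→{s2}; union {s2}; ε-closure = {s2, s4}.
Read 'a': s2→{s2, s3, s4}, s4→∅; now {s2, s3, s4}.
Read 'b': s2→{s2, s3}, s3→{s2, s4}, s4→{s2, s3}; now {s2, s3, s4}.
Read 'c': s2→{s2}, s3→{s1}, s4→{s3}; union {s1, s2, s3}; ε-closure = {s1, s2, s3, s4}.
The final set {s1, s2, s3, s4} contains the accepting state s4.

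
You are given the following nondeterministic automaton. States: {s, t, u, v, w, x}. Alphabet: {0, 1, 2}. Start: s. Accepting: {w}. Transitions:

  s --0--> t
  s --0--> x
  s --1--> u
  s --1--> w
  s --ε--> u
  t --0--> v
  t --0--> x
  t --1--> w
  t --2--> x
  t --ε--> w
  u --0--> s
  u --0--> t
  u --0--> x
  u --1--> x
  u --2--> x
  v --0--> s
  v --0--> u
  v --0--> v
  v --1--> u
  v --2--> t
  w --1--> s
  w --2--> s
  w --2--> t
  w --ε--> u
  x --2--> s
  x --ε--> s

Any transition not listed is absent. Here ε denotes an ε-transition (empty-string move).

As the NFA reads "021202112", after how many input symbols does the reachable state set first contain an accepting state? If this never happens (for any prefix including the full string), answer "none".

1

Start: ε-closure({s}) = {s, u}.
Read '0': {s, u} → {s, t, u, w, x}.
None of the earlier sets intersect F, but {s, t, u, w, x} does.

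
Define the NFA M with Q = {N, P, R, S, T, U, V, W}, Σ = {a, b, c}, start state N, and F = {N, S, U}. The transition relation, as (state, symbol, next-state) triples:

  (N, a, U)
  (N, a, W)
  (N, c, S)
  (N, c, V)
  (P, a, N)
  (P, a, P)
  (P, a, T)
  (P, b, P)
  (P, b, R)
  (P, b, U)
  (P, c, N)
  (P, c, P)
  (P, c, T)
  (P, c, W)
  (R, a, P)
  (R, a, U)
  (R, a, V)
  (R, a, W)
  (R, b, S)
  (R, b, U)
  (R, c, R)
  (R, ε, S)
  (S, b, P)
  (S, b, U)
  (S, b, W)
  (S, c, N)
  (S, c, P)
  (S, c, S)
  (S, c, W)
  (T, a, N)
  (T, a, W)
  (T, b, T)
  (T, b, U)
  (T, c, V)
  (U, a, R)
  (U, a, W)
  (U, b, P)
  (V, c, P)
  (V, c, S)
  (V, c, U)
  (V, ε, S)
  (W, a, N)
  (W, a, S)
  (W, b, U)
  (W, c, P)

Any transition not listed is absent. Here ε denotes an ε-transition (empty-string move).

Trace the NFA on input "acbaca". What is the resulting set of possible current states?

{N, P, R, S, T, U, V, W}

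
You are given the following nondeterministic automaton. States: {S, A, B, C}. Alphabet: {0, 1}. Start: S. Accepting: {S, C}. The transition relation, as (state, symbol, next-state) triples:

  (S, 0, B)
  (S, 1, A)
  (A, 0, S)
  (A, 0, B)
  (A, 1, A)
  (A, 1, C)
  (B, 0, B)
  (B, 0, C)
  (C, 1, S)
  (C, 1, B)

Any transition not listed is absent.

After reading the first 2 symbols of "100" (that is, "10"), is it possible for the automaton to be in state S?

Yes

Start in {S}.
Read '1': {S} → {A}.
Read '0': {A} → {S, B}.
State S is in {S, B}.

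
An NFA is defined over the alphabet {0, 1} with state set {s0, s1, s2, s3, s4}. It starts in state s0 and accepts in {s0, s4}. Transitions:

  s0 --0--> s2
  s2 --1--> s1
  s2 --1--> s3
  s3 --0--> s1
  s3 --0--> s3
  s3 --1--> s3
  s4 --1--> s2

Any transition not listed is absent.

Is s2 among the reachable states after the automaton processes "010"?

Start in {s0}.
Read '0': s0→{s2}; now {s2}.
Read '1': s2→{s1, s3}; now {s1, s3}.
Read '0': s1→∅, s3→{s1, s3}; now {s1, s3}.
State s2 is not in {s1, s3}.

No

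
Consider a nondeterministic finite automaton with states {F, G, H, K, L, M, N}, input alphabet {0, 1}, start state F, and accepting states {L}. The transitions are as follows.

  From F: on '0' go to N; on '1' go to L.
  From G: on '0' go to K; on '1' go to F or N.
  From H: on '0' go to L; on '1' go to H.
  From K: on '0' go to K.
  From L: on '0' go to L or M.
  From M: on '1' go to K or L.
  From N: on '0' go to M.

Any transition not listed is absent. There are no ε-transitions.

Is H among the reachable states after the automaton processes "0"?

No

Start in {F}.
Read '0': F→{N}; now {N}.
State H is not in {N}.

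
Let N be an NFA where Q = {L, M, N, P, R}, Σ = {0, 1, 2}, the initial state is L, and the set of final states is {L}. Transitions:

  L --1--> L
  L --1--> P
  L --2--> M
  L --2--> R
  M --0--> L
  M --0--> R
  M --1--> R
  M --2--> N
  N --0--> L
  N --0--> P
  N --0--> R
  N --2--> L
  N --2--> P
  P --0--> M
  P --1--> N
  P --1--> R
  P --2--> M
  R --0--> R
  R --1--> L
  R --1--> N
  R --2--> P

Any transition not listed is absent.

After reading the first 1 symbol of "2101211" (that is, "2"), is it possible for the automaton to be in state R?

Start in {L}.
Read '2': {L} → {M, R}.
State R is in {M, R}.

Yes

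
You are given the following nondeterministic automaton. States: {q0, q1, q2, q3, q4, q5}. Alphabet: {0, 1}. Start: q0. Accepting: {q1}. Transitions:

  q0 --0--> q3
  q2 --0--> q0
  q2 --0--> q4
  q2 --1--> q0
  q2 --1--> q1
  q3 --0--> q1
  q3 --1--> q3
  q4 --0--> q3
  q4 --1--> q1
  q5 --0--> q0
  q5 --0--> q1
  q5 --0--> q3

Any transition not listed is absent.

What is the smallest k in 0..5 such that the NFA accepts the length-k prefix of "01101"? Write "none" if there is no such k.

4

Start in {q0}.
Read '0': {q0} → {q3}.
Read '1': {q3} → {q3}.
Read '1': {q3} → {q3}.
Read '0': {q3} → {q1}.
None of the earlier sets intersect F, but {q1} does.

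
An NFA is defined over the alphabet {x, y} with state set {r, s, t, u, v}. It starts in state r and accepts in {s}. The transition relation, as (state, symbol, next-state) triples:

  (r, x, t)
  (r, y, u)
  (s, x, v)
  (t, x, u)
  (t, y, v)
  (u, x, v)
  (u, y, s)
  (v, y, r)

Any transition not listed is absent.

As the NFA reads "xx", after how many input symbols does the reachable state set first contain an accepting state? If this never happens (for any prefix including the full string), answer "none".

none

Start in {r}.
Read 'x': r→{t}; now {t}.
Read 'x': t→{u}; now {u}.
No reachable set along the way intersects F.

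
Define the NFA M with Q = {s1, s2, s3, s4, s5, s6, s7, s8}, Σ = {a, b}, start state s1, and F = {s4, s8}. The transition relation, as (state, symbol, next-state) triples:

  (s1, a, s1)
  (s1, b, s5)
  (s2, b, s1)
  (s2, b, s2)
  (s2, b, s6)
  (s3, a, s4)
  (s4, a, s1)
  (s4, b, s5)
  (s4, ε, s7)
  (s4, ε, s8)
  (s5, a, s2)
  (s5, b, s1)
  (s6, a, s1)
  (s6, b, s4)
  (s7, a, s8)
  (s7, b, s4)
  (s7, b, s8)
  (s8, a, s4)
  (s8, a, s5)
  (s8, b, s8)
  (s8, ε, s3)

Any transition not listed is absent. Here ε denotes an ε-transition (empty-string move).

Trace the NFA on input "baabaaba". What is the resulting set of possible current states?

Start in {s1}.
Read 'b': {s1} → {s5}.
Read 'a': {s5} → {s2}.
Read 'a': {s2} → ∅.
The set is empty and remains empty for the remaining 5 symbols.

∅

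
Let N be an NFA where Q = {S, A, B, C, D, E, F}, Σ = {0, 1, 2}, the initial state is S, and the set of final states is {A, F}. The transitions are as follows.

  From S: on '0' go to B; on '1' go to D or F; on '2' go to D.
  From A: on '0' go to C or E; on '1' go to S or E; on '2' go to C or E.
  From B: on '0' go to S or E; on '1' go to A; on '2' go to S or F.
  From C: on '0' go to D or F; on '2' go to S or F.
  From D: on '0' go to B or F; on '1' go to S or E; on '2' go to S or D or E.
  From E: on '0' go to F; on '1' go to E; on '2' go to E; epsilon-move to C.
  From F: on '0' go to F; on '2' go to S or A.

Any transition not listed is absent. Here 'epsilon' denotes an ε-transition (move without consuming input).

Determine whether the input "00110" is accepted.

Start in {S}.
Read '0': {S} → {B}.
Read '0': {B} → {S, C, E}.
Read '1': {S, C, E} → {C, D, E, F}.
Read '1': {C, D, E, F} → {S, C, E}.
Read '0': {S, C, E} → {B, D, F}.
The final set {B, D, F} contains the accepting state F.

Yes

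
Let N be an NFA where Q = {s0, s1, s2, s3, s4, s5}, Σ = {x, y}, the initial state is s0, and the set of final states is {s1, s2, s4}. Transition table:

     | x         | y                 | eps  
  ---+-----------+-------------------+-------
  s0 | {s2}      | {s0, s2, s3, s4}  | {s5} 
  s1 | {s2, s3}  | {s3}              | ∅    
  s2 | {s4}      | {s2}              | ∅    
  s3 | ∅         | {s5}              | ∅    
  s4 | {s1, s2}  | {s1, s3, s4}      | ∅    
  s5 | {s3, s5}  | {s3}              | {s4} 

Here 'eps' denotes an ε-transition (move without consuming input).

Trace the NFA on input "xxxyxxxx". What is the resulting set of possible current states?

{s1, s2, s3, s4, s5}

Start: ε-closure({s0}) = {s0, s4, s5}.
Read 'x': {s0, s4, s5} → {s1, s2, s3, s4, s5}.
Read 'x': {s1, s2, s3, s4, s5} → {s1, s2, s3, s4, s5}.
Read 'x': {s1, s2, s3, s4, s5} → {s1, s2, s3, s4, s5}.
Read 'y': {s1, s2, s3, s4, s5} → {s1, s2, s3, s4, s5}.
Read 'x': {s1, s2, s3, s4, s5} → {s1, s2, s3, s4, s5}.
Read 'x': {s1, s2, s3, s4, s5} → {s1, s2, s3, s4, s5}.
Read 'x': {s1, s2, s3, s4, s5} → {s1, s2, s3, s4, s5}.
Read 'x': {s1, s2, s3, s4, s5} → {s1, s2, s3, s4, s5}.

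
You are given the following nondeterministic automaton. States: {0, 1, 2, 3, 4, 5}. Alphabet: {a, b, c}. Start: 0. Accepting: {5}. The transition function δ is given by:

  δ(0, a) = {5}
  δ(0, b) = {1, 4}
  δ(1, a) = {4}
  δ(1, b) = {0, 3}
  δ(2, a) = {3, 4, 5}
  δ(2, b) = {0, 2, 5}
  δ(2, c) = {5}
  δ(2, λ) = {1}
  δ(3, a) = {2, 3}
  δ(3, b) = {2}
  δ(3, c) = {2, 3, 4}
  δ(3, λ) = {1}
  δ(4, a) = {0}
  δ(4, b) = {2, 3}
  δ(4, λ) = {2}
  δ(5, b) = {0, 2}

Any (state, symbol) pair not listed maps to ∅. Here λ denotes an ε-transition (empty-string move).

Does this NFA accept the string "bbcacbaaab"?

Yes

Start in {0}.
Read 'b': {0} → {1, 2, 4}.
Read 'b': {1, 2, 4} → {0, 1, 2, 3, 5}.
Read 'c': {0, 1, 2, 3, 5} → {1, 2, 3, 4, 5}.
Read 'a': {1, 2, 3, 4, 5} → {0, 1, 2, 3, 4, 5}.
Read 'c': {0, 1, 2, 3, 4, 5} → {1, 2, 3, 4, 5}.
Read 'b': {1, 2, 3, 4, 5} → {0, 1, 2, 3, 5}.
Read 'a': {0, 1, 2, 3, 5} → {1, 2, 3, 4, 5}.
Read 'a': {1, 2, 3, 4, 5} → {0, 1, 2, 3, 4, 5}.
Read 'a': {0, 1, 2, 3, 4, 5} → {0, 1, 2, 3, 4, 5}.
Read 'b': {0, 1, 2, 3, 4, 5} → {0, 1, 2, 3, 4, 5}.
The final set {0, 1, 2, 3, 4, 5} contains the accepting state 5.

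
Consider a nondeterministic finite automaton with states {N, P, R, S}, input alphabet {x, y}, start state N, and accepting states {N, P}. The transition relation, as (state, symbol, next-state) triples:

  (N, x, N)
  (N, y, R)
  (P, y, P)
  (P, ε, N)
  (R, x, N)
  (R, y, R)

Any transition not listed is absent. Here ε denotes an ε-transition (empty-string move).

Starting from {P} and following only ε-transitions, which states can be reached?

{N, P}

Begin with {P}.
ε-move P → N; add N.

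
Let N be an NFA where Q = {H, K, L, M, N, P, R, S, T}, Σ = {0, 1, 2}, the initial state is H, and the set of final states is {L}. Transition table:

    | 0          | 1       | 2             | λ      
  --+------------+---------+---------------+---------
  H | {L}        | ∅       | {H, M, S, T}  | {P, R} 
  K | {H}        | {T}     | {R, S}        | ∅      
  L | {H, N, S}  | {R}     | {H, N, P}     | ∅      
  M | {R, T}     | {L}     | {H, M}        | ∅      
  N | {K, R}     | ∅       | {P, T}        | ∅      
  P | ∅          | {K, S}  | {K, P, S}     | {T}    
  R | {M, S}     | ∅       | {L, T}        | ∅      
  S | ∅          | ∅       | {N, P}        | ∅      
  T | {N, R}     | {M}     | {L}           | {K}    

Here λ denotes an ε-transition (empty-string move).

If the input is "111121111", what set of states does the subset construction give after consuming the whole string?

Start: ε-closure({H}) = {H, K, P, R, T}.
Read '1': {H, K, P, R, T} → {K, M, S, T}.
Read '1': {K, M, S, T} → {K, L, M, T}.
Read '1': {K, L, M, T} → {K, L, M, R, T}.
Read '1': {K, L, M, R, T} → {K, L, M, R, T}.
Read '2': {K, L, M, R, T} → {H, K, L, M, N, P, R, S, T}.
Read '1': {H, K, L, M, N, P, R, S, T} → {K, L, M, R, S, T}.
Read '1': {K, L, M, R, S, T} → {K, L, M, R, T}.
Read '1': {K, L, M, R, T} → {K, L, M, R, T}.
Read '1': {K, L, M, R, T} → {K, L, M, R, T}.

{K, L, M, R, T}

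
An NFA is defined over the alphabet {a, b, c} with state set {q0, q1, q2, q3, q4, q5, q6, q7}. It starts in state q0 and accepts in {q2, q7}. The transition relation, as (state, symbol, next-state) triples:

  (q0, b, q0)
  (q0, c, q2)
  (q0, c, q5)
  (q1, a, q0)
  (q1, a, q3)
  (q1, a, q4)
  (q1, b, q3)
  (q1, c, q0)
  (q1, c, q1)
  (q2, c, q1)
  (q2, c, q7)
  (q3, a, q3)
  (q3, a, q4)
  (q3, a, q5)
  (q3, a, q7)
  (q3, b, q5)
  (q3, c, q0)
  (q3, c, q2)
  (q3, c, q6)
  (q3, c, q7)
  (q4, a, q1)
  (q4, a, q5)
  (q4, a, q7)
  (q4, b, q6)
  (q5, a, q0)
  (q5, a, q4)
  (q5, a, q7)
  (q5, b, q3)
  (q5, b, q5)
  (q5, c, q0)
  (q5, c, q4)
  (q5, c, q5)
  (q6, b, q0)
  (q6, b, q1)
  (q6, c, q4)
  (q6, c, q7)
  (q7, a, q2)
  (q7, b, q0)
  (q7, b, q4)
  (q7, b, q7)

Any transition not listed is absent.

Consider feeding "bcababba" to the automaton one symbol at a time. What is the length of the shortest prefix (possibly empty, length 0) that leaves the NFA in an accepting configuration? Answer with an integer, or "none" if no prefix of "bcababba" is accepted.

2

Start in {q0}.
Read 'b': {q0} → {q0}.
Read 'c': {q0} → {q2, q5}.
None of the earlier sets intersect F, but {q2, q5} does.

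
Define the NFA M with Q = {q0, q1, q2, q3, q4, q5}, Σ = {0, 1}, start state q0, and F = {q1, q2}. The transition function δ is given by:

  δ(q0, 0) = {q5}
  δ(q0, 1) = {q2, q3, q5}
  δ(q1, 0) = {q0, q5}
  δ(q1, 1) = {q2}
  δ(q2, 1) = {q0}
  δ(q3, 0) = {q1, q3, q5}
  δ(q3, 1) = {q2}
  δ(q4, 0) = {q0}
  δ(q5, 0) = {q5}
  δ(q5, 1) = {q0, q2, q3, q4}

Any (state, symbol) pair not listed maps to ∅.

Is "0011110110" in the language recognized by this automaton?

Start in {q0}.
Read '0': {q0} → {q5}.
Read '0': {q5} → {q5}.
Read '1': {q5} → {q0, q2, q3, q4}.
Read '1': {q0, q2, q3, q4} → {q0, q2, q3, q5}.
Read '1': {q0, q2, q3, q5} → {q0, q2, q3, q4, q5}.
Read '1': {q0, q2, q3, q4, q5} → {q0, q2, q3, q4, q5}.
Read '0': {q0, q2, q3, q4, q5} → {q0, q1, q3, q5}.
Read '1': {q0, q1, q3, q5} → {q0, q2, q3, q4, q5}.
Read '1': {q0, q2, q3, q4, q5} → {q0, q2, q3, q4, q5}.
Read '0': {q0, q2, q3, q4, q5} → {q0, q1, q3, q5}.
The final set {q0, q1, q3, q5} contains the accepting state q1.

Yes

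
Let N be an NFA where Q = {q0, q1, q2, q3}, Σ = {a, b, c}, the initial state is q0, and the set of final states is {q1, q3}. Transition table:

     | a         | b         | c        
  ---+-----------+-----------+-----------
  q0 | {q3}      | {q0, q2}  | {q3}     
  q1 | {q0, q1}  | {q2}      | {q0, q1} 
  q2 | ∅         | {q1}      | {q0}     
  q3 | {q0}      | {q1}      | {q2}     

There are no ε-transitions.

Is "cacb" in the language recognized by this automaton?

Yes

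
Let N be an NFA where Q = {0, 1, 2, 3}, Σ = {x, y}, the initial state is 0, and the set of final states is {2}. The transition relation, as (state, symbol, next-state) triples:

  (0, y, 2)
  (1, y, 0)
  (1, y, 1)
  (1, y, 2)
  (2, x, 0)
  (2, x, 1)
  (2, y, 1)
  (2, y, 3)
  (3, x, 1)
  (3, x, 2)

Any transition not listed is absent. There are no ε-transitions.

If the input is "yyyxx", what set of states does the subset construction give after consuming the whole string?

Start in {0}.
Read 'y': 0→{2}; now {2}.
Read 'y': 2→{1, 3}; now {1, 3}.
Read 'y': 1→{0, 1, 2}, 3→∅; now {0, 1, 2}.
Read 'x': 0→∅, 1→∅, 2→{0, 1}; now {0, 1}.
Read 'x': 0→∅, 1→∅; now ∅.

∅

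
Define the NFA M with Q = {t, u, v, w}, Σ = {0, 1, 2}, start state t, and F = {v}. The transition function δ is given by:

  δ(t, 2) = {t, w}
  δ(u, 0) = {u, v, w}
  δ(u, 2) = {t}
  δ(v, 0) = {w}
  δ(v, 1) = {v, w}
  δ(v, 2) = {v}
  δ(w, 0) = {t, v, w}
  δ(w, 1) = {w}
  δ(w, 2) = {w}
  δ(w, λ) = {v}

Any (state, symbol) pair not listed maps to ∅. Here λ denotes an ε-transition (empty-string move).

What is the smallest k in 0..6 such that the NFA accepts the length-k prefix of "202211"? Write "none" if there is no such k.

1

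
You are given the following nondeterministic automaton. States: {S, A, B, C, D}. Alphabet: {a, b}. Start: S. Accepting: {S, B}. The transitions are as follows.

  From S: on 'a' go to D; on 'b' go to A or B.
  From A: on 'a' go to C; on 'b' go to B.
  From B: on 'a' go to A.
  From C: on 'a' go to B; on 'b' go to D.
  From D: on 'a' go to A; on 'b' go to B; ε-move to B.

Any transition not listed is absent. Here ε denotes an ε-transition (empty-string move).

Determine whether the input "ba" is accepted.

No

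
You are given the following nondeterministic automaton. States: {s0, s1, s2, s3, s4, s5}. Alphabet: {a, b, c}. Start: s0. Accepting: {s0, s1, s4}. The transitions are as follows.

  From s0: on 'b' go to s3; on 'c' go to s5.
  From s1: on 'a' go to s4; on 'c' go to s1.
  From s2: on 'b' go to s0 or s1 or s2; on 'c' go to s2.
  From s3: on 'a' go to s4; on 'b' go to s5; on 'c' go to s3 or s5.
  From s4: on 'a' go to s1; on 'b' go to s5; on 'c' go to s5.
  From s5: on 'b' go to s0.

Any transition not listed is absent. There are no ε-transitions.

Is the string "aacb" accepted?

No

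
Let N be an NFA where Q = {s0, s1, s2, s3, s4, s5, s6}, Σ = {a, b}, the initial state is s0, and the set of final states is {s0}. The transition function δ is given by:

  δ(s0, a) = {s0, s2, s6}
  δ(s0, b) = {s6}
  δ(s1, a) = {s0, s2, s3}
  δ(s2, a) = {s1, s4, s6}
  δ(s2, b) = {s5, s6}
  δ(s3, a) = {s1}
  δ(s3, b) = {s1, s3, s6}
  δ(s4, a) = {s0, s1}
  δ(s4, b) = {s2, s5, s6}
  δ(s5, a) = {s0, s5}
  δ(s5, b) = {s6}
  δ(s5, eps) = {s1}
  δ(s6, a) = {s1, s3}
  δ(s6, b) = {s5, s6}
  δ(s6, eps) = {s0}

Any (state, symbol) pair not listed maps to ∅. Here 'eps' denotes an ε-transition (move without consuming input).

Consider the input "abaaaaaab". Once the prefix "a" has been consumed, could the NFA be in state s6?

Start in {s0}.
Read 'a': s0→{s0, s2, s6}; now {s0, s2, s6}.
State s6 is in {s0, s2, s6}.

Yes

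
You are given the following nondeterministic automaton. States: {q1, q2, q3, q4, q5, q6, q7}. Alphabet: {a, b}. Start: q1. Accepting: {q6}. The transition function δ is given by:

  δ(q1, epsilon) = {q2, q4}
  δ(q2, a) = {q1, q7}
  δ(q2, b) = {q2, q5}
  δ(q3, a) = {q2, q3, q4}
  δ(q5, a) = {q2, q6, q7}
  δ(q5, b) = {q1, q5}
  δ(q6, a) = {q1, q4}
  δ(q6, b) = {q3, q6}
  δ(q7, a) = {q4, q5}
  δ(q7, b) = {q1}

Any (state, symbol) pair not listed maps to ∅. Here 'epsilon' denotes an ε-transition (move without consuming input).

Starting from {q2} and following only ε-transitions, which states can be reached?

{q2}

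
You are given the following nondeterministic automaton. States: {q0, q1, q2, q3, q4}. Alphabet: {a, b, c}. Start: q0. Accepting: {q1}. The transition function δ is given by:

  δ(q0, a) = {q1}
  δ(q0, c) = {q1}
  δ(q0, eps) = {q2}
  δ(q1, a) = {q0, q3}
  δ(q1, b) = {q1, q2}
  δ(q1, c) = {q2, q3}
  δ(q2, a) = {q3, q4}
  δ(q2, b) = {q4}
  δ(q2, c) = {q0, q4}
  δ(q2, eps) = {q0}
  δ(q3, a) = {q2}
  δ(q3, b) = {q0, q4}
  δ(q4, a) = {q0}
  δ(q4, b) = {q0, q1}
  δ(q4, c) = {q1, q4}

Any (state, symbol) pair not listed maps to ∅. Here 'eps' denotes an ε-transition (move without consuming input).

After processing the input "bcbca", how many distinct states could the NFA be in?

Start: ε-closure({q0}) = {q0, q2}.
Read 'b': q0→∅, q2→{q4}; now {q4}.
Read 'c': q4→{q1, q4}; now {q1, q4}.
Read 'b': q1→{q1, q2}, q4→{q0, q1}; now {q0, q1, q2}.
Read 'c': q0→{q1}, q1→{q2, q3}, q2→{q0, q4}; now {q0, q1, q2, q3, q4}.
Read 'a': q0→{q1}, q1→{q0, q3}, q2→{q3, q4}, q3→{q2}, q4→{q0}; now {q0, q1, q2, q3, q4}.
That set has 5 states.

5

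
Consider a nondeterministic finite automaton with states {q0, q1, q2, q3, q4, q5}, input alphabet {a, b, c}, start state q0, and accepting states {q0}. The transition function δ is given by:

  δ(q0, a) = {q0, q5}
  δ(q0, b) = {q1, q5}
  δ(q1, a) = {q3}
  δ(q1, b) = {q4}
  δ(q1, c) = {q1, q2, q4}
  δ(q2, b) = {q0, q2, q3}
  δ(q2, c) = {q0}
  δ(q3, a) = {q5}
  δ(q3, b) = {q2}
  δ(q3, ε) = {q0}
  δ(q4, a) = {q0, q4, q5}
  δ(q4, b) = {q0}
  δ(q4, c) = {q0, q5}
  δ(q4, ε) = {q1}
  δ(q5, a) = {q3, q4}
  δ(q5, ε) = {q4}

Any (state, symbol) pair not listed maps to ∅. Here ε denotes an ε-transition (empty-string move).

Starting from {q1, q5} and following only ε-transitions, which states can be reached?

{q1, q4, q5}

Begin with {q1, q5}.
ε-move q5 → q4; add q4.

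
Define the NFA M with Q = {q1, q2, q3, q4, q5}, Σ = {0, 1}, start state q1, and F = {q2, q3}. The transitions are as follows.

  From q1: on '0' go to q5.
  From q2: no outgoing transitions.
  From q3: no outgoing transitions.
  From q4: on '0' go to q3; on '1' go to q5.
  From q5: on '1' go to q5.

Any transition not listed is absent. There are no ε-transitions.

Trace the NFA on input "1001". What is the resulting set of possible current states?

∅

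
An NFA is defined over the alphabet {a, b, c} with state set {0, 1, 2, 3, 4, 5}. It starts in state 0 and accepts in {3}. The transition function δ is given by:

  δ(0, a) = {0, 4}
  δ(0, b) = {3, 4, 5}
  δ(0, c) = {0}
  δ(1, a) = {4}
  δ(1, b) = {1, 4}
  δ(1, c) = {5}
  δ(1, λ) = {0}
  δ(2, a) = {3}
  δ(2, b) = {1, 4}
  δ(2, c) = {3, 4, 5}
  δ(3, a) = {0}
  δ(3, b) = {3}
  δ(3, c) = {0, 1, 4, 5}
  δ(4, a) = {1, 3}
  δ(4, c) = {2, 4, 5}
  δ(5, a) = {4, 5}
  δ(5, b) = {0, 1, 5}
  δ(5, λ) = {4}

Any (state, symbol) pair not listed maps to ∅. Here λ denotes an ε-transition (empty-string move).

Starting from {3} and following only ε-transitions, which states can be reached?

{3}

Begin with {3}.
No ε-moves leave this set, so the closure equals the set itself.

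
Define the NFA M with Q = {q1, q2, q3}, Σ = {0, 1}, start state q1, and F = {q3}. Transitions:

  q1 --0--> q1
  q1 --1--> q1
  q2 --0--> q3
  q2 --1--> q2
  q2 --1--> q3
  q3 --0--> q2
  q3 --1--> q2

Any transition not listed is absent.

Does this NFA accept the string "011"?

Start in {q1}.
Read '0': q1→{q1}; now {q1}.
Read '1': q1→{q1}; now {q1}.
Read '1': q1→{q1}; now {q1}.
The final set {q1} contains no accepting state.

No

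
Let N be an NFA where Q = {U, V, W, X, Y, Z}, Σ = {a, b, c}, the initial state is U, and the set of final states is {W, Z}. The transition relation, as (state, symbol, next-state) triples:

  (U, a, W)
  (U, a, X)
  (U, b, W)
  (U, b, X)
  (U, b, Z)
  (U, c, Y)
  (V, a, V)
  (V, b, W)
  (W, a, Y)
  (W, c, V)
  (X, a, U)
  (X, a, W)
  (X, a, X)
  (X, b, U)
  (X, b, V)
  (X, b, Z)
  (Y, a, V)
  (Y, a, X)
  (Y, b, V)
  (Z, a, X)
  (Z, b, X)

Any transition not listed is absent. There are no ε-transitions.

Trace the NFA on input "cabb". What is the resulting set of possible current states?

{W, X, Z}

Start in {U}.
Read 'c': {U} → {Y}.
Read 'a': {Y} → {V, X}.
Read 'b': {V, X} → {U, V, W, Z}.
Read 'b': {U, V, W, Z} → {W, X, Z}.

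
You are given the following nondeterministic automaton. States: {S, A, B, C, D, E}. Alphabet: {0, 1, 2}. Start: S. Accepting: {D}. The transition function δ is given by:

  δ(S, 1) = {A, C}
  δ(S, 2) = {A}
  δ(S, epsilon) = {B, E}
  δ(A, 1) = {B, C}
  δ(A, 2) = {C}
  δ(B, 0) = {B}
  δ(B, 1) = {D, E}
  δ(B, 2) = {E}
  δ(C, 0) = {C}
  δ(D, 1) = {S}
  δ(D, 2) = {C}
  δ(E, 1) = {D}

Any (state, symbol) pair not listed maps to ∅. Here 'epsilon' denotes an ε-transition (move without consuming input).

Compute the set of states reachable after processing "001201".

Start: ε-closure({S}) = {S, B, E}.
Read '0': S→∅, B→{B}, E→∅; now {B}.
Read '0': B→{B}; now {B}.
Read '1': B→{D, E}; now {D, E}.
Read '2': D→{C}, E→∅; now {C}.
Read '0': C→{C}; now {C}.
Read '1': C→∅; now ∅.

∅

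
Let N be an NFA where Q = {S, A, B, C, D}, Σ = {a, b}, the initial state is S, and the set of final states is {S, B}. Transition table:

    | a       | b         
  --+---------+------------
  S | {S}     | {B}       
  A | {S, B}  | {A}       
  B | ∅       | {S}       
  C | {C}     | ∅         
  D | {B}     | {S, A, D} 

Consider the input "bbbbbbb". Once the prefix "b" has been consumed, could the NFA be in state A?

Start in {S}.
Read 'b': S→{B}; now {B}.
State A is not in {B}.

No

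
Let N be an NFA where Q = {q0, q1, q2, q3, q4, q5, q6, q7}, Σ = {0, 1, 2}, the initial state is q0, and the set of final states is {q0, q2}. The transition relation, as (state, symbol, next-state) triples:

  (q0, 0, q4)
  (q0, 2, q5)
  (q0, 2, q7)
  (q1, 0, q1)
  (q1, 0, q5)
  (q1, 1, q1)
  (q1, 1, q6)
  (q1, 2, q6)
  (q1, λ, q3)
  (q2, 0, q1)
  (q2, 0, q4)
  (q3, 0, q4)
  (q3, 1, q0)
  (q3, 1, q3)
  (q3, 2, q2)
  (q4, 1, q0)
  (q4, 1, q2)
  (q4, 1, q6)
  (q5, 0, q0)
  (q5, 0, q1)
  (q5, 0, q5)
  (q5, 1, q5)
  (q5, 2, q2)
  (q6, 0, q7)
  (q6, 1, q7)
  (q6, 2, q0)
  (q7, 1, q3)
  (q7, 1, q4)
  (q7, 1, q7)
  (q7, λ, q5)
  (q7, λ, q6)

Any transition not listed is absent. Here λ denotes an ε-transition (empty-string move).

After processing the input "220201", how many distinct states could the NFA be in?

Start in {q0}.
Read '2': q0→{q5, q7}; union {q5, q7}; ε-closure = {q5, q6, q7}.
Read '2': q5→{q2}, q6→{q0}, q7→∅; now {q0, q2}.
Read '0': q0→{q4}, q2→{q1, q4}; union {q1, q4}; ε-closure = {q1, q3, q4}.
Read '2': q1→{q6}, q3→{q2}, q4→∅; now {q2, q6}.
Read '0': q2→{q1, q4}, q6→{q7}; union {q1, q4, q7}; ε-closure = {q1, q3, q4, q5, q6, q7}.
Read '1': q1→{q1, q6}, q3→{q0, q3}, q4→{q0, q2, q6}, q5→{q5}, q6→{q7}, q7→{q3, q4, q7}; now {q0, q1, q2, q3, q4, q5, q6, q7}.
That set has 8 states.

8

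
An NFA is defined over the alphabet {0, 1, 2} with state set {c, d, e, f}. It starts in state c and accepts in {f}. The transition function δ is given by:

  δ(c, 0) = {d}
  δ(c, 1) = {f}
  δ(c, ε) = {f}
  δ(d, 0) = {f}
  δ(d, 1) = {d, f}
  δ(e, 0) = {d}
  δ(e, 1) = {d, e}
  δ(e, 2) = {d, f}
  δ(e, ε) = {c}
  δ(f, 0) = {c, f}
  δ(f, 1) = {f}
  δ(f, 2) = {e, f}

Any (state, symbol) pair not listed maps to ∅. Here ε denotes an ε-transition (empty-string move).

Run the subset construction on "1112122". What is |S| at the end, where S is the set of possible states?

Start: ε-closure({c}) = {c, f}.
Read '1': c→{f}, f→{f}; now {f}.
Read '1': f→{f}; now {f}.
Read '1': f→{f}; now {f}.
Read '2': f→{e, f}; union {e, f}; ε-closure = {c, e, f}.
Read '1': c→{f}, e→{d, e}, f→{f}; union {d, e, f}; ε-closure = {c, d, e, f}.
Read '2': c→∅, d→∅, e→{d, f}, f→{e, f}; union {d, e, f}; ε-closure = {c, d, e, f}.
Read '2': c→∅, d→∅, e→{d, f}, f→{e, f}; union {d, e, f}; ε-closure = {c, d, e, f}.
That set has 4 states.

4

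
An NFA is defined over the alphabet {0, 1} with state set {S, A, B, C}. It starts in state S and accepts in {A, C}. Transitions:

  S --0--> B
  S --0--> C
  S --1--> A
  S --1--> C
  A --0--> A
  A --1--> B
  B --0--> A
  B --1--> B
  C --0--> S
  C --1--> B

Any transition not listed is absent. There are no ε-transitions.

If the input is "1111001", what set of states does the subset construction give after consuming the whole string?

{B}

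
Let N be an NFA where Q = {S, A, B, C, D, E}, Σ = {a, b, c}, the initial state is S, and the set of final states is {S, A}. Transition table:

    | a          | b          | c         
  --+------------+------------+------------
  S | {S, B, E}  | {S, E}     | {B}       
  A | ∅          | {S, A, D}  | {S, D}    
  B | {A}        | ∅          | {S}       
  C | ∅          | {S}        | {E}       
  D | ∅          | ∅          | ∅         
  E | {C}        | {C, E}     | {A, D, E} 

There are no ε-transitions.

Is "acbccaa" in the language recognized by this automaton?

Yes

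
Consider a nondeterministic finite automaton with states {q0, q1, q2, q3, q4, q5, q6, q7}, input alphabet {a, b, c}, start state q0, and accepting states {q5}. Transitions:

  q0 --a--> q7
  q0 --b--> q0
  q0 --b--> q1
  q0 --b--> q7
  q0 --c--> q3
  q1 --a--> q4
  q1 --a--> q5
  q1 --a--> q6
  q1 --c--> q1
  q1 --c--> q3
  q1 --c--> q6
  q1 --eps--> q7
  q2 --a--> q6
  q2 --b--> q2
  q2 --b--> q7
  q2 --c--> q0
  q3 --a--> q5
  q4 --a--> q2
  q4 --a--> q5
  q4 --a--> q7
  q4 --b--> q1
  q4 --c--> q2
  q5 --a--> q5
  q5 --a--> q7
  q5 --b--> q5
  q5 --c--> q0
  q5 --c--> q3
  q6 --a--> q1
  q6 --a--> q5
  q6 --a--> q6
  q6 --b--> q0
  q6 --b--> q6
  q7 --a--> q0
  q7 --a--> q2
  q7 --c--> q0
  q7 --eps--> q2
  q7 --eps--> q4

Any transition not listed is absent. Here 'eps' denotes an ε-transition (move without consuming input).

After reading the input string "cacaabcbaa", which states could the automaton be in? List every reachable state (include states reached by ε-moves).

{q0, q1, q2, q4, q5, q6, q7}

Start in {q0}.
Read 'c': q0→{q3}; now {q3}.
Read 'a': q3→{q5}; now {q5}.
Read 'c': q5→{q0, q3}; now {q0, q3}.
Read 'a': q0→{q7}, q3→{q5}; union {q5, q7}; ε-closure = {q2, q4, q5, q7}.
Read 'a': q2→{q6}, q4→{q2, q5, q7}, q5→{q5, q7}, q7→{q0, q2}; union {q0, q2, q5, q6, q7}; ε-closure = {q0, q2, q4, q5, q6, q7}.
Read 'b': q0→{q0, q1, q7}, q2→{q2, q7}, q4→{q1}, q5→{q5}, q6→{q0, q6}, q7→∅; union {q0, q1, q2, q5, q6, q7}; ε-closure = {q0, q1, q2, q4, q5, q6, q7}.
Read 'c': q0→{q3}, q1→{q1, q3, q6}, q2→{q0}, q4→{q2}, q5→{q0, q3}, q6→∅, q7→{q0}; union {q0, q1, q2, q3, q6}; ε-closure = {q0, q1, q2, q3, q4, q6, q7}.
Read 'b': q0→{q0, q1, q7}, q1→∅, q2→{q2, q7}, q3→∅, q4→{q1}, q6→{q0, q6}, q7→∅; union {q0, q1, q2, q6, q7}; ε-closure = {q0, q1, q2, q4, q6, q7}.
Read 'a': q0→{q7}, q1→{q4, q5, q6}, q2→{q6}, q4→{q2, q5, q7}, q6→{q1, q5, q6}, q7→{q0, q2}; now {q0, q1, q2, q4, q5, q6, q7}.
Read 'a': q0→{q7}, q1→{q4, q5, q6}, q2→{q6}, q4→{q2, q5, q7}, q5→{q5, q7}, q6→{q1, q5, q6}, q7→{q0, q2}; now {q0, q1, q2, q4, q5, q6, q7}.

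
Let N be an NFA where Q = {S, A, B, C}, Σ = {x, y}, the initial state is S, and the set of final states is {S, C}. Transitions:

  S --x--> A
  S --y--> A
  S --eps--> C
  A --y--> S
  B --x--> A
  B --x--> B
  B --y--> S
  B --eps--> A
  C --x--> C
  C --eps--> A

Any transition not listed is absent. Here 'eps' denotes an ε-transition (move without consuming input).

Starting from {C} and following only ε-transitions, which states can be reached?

Begin with {C}.
ε-move C → A; add A.

{A, C}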